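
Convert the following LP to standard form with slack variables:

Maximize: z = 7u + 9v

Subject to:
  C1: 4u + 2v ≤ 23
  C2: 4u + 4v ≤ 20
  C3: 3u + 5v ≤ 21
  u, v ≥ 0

max z = 7u + 9v

s.t.
  4u + 2v + s1 = 23
  4u + 4v + s2 = 20
  3u + 5v + s3 = 21
  u, v, s1, s2, s3 ≥ 0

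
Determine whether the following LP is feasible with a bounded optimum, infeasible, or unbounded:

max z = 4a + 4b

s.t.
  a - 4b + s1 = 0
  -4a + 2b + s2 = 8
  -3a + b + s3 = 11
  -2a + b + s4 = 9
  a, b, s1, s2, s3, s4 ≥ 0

Unbounded (objective can increase without bound)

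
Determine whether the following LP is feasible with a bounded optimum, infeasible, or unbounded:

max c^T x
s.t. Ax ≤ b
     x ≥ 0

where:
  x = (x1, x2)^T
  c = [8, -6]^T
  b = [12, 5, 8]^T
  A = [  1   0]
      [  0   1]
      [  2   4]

Feasible with a bounded optimal solution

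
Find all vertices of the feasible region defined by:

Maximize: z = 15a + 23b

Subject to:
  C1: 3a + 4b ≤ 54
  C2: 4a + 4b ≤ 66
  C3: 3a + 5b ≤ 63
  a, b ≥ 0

(0, 0), (16.5, 0), (12, 4.5), (6, 9), (0, 12.6)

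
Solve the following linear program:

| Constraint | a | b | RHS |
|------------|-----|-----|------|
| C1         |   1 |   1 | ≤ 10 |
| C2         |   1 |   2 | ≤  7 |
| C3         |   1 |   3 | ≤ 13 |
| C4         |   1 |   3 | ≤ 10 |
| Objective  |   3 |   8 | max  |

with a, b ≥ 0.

Evaluate the objective at each vertex of the feasible region:
  z(0, 0) = 0
  z(7, 0) = 21
  z(1, 3) = 27  ←
  z(0, 3.333) = 26.67
The maximum is at a = 1, b = 3.

a = 1, b = 3, z = 27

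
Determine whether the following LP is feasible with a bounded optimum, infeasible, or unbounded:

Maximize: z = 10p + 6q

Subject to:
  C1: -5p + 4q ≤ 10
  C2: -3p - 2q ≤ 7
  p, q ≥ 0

Unbounded (objective can increase without bound)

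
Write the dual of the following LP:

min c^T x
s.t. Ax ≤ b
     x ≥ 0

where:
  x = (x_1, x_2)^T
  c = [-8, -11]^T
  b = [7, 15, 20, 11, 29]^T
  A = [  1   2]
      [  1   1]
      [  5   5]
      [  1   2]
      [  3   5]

Primal min cᵀx s.t. Ax ≤ b, x ≥ 0  →  Dual max −bᵀy s.t. Aᵀy ≥ −c, y ≥ 0.

Maximize: z = -7y1 - 15y2 - 20y3 - 11y4 - 29y5

Subject to:
  y1 + y2 + 5y3 + y4 + 3y5 ≥ 8
  2y1 + y2 + 5y3 + 2y4 + 5y5 ≥ 11
  y1, y2, y3, y4, y5 ≥ 0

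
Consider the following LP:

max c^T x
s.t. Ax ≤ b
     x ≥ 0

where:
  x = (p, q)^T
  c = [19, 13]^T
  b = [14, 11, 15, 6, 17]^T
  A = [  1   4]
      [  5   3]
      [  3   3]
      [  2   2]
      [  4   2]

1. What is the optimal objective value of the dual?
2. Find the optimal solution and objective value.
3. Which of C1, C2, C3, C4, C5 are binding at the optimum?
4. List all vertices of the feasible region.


1. 45
2. p = 1, q = 2, z = 45
3. C2, C4
4. (0, 0), (2.2, 0), (1, 2), (0, 3)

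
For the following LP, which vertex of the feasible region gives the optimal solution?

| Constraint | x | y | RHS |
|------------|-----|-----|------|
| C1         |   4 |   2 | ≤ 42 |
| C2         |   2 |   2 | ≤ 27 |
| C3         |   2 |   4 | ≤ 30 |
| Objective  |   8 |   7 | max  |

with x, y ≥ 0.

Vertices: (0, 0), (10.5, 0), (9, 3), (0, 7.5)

Evaluate the objective at each vertex of the feasible region:
  z(0, 0) = 0
  z(10.5, 0) = 84
  z(9, 3) = 93  ←
  z(0, 7.5) = 52.5
The maximum is at x = 9, y = 3.

(9, 3)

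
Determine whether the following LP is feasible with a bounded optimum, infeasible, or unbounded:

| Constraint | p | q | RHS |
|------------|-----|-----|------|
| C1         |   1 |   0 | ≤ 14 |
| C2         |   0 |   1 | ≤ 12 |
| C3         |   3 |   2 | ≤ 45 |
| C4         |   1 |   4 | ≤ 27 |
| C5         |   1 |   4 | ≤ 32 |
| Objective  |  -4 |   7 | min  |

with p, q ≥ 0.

Feasible with a bounded optimal solution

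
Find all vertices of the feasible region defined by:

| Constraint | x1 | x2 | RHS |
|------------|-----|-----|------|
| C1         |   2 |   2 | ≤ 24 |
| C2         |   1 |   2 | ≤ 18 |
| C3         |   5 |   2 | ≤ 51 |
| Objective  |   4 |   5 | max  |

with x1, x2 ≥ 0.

(0, 0), (10.2, 0), (9, 3), (6, 6), (0, 9)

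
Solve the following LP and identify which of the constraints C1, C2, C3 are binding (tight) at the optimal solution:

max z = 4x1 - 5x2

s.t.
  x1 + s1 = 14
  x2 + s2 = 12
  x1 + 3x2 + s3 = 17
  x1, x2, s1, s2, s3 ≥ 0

At x1 = 14, x2 = 0, compute slack b - a·x for each constraint:
  C1: 14 − 14 = 0  (binding)
  C2: 12 − 0 = 12  (slack)
  C3: 17 − 14 = 3  (slack)

Optimal: x1 = 14, x2 = 0
Binding: C1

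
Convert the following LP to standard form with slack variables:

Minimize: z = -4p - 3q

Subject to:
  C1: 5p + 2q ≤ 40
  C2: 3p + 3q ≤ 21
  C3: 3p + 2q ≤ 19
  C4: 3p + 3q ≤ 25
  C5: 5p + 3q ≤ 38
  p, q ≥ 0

min z = -4p - 3q

s.t.
  5p + 2q + s1 = 40
  3p + 3q + s2 = 21
  3p + 2q + s3 = 19
  3p + 3q + s4 = 25
  5p + 3q + s5 = 38
  p, q, s1, s2, s3, s4, s5 ≥ 0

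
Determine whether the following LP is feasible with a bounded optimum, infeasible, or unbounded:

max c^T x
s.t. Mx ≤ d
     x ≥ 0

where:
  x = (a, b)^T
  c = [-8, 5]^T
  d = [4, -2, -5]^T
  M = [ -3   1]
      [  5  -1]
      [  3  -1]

Infeasible (no feasible solution exists)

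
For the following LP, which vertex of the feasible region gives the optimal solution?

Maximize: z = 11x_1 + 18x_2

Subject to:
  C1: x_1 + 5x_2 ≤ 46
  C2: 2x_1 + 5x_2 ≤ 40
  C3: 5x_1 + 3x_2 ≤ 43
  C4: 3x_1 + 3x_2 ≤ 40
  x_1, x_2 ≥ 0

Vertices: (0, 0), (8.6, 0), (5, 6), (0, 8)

Evaluate the objective at each vertex of the feasible region:
  z(0, 0) = 0
  z(8.6, 0) = 94.6
  z(5, 6) = 163  ←
  z(0, 8) = 144
The maximum is at x_1 = 5, x_2 = 6.

(5, 6)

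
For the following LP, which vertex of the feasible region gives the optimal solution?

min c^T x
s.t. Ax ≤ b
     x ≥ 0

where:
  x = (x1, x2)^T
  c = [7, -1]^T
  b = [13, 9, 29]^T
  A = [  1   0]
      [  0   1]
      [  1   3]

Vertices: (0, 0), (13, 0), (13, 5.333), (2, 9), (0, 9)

Evaluate the objective at each vertex of the feasible region:
  z(0, 0) = 0
  z(13, 0) = 91
  z(13, 5.333) = 85.67
  z(2, 9) = 5
  z(0, 9) = -9  ←
The minimum is at x1 = 0, x2 = 9.

(0, 9)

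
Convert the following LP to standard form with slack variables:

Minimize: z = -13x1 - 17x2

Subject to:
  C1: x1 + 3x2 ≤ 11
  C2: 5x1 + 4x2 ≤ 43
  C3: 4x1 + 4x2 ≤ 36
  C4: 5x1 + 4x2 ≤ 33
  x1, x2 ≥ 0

min z = -13x1 - 17x2

s.t.
  x1 + 3x2 + s1 = 11
  5x1 + 4x2 + s2 = 43
  4x1 + 4x2 + s3 = 36
  5x1 + 4x2 + s4 = 33
  x1, x2, s1, s2, s3, s4 ≥ 0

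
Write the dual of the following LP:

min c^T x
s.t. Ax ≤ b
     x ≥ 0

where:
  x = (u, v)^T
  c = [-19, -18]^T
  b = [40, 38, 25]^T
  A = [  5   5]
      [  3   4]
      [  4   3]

Primal min cᵀx s.t. Ax ≤ b, x ≥ 0  →  Dual max −bᵀy s.t. Aᵀy ≥ −c, y ≥ 0.

Maximize: z = -40y1 - 38y2 - 25y3

Subject to:
  5y1 + 3y2 + 4y3 ≥ 19
  5y1 + 4y2 + 3y3 ≥ 18
  y1, y2, y3 ≥ 0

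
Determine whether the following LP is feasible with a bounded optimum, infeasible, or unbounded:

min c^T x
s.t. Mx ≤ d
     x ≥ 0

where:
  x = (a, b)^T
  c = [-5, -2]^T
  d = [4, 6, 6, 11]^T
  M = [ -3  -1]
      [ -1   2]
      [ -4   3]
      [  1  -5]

Unbounded (objective can decrease without bound)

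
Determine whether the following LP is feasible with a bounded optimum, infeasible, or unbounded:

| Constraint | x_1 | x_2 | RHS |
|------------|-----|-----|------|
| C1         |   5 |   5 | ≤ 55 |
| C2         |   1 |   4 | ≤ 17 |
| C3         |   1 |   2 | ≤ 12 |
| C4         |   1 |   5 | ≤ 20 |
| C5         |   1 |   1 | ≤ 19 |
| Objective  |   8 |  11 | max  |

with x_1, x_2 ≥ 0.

Feasible with a bounded optimal solution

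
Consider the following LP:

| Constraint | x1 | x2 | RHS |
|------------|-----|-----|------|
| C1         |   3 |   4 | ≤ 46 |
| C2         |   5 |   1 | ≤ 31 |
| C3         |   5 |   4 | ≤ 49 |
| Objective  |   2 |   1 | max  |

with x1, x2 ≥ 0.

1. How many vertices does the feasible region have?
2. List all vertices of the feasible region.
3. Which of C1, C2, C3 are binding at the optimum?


1. 5
2. (0, 0), (6.2, 0), (5, 6), (1.5, 10.38), (0, 11.5)
3. C2, C3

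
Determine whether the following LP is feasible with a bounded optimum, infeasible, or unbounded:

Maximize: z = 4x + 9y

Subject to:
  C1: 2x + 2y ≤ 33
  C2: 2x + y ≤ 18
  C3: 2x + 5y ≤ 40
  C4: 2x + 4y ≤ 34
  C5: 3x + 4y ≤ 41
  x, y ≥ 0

Feasible with a bounded optimal solution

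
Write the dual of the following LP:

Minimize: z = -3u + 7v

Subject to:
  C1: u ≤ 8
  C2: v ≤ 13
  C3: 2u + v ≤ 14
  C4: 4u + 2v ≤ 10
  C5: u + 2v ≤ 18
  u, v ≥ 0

Primal min cᵀx s.t. Ax ≤ b, x ≥ 0  →  Dual max −bᵀy s.t. Aᵀy ≥ −c, y ≥ 0.

Maximize: z = -8y1 - 13y2 - 14y3 - 10y4 - 18y5

Subject to:
  y1 + 2y3 + 4y4 + y5 ≥ 3
  y2 + y3 + 2y4 + 2y5 ≥ -7
  y1, y2, y3, y4, y5 ≥ 0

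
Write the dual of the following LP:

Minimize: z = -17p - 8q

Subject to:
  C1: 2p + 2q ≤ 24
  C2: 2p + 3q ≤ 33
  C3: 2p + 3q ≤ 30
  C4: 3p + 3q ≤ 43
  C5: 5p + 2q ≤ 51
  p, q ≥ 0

Primal min cᵀx s.t. Ax ≤ b, x ≥ 0  →  Dual max −bᵀy s.t. Aᵀy ≥ −c, y ≥ 0.

Maximize: z = -24y1 - 33y2 - 30y3 - 43y4 - 51y5

Subject to:
  2y1 + 2y2 + 2y3 + 3y4 + 5y5 ≥ 17
  2y1 + 3y2 + 3y3 + 3y4 + 2y5 ≥ 8
  y1, y2, y3, y4, y5 ≥ 0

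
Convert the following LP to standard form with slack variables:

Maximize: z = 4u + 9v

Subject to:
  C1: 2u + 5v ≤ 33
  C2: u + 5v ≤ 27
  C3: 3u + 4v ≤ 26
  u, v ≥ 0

max z = 4u + 9v

s.t.
  2u + 5v + s1 = 33
  u + 5v + s2 = 27
  3u + 4v + s3 = 26
  u, v, s1, s2, s3 ≥ 0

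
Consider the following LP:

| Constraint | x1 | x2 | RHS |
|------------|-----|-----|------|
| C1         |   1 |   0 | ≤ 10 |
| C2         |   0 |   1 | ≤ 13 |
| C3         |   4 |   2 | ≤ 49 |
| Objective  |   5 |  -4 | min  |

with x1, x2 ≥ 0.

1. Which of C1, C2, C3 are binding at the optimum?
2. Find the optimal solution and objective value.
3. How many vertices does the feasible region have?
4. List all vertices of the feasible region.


1. C2
2. x1 = 0, x2 = 13, z = -52
3. 5
4. (0, 0), (10, 0), (10, 4.5), (5.75, 13), (0, 13)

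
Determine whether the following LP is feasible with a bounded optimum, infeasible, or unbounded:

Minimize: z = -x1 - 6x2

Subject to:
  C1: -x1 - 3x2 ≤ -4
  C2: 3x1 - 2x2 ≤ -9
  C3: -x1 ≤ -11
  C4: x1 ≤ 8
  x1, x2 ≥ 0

Infeasible (no feasible solution exists)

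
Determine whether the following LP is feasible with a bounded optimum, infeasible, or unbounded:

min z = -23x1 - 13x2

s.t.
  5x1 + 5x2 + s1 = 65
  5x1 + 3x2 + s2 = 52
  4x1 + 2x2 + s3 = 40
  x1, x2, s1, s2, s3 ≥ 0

Feasible with a bounded optimal solution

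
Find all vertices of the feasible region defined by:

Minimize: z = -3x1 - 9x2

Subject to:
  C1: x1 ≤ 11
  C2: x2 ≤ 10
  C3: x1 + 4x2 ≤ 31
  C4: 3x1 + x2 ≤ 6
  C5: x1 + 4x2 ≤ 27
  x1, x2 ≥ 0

(0, 0), (2, 0), (0, 6)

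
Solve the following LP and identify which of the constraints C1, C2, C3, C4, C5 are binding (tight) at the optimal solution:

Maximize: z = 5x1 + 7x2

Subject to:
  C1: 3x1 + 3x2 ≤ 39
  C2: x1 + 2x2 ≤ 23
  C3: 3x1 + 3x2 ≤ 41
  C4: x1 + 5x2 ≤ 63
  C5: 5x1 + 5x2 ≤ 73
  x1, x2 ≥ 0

At x1 = 3, x2 = 10, compute slack b - a·x for each constraint:
  C1: 39 − 39 = 0  (binding)
  C2: 23 − 23 = 0  (binding)
  C3: 41 − 39 = 2  (slack)
  C4: 63 − 53 = 10  (slack)
  C5: 73 − 65 = 8  (slack)

Optimal: x1 = 3, x2 = 10
Binding: C1, C2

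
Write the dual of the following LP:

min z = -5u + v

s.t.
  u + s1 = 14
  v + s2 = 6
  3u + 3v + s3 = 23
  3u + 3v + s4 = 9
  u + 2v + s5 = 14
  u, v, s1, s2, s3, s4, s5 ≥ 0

Primal min cᵀx s.t. Ax ≤ b, x ≥ 0  →  Dual max −bᵀy s.t. Aᵀy ≥ −c, y ≥ 0.

Maximize: z = -14y1 - 6y2 - 23y3 - 9y4 - 14y5

Subject to:
  y1 + 3y3 + 3y4 + y5 ≥ 5
  y2 + 3y3 + 3y4 + 2y5 ≥ -1
  y1, y2, y3, y4, y5 ≥ 0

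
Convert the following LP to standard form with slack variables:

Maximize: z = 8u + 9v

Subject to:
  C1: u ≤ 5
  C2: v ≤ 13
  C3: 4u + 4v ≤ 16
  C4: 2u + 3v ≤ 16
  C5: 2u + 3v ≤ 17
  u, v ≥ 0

max z = 8u + 9v

s.t.
  u + s1 = 5
  v + s2 = 13
  4u + 4v + s3 = 16
  2u + 3v + s4 = 16
  2u + 3v + s5 = 17
  u, v, s1, s2, s3, s4, s5 ≥ 0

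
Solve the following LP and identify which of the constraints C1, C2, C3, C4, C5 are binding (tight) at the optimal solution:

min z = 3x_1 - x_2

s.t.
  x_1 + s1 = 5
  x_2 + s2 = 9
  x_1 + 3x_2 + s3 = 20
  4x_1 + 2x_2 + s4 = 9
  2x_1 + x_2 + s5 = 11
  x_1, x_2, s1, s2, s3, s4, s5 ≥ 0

At x_1 = 0, x_2 = 4.5, compute slack b - a·x for each constraint:
  C1: 5 − 0 = 5  (slack)
  C2: 9 − 4.5 = 4.5  (slack)
  C3: 20 − 13.5 = 6.5  (slack)
  C4: 9 − 9 = 0  (binding)
  C5: 11 − 4.5 = 6.5  (slack)

Optimal: x_1 = 0, x_2 = 4.5
Binding: C4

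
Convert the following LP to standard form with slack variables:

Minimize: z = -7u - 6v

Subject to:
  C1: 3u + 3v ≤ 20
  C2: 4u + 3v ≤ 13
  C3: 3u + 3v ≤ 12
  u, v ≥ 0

min z = -7u - 6v

s.t.
  3u + 3v + s1 = 20
  4u + 3v + s2 = 13
  3u + 3v + s3 = 12
  u, v, s1, s2, s3 ≥ 0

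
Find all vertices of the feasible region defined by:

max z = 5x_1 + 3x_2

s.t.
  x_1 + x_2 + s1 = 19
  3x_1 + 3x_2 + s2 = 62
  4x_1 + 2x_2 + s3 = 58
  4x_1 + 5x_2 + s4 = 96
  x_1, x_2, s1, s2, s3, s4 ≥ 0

(0, 0), (14.5, 0), (10, 9), (0, 19)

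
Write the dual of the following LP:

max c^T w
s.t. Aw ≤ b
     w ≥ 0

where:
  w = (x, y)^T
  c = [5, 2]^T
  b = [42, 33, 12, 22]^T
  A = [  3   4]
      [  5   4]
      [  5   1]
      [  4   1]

Primal max cᵀx s.t. Ax ≤ b, x ≥ 0  →  Dual min bᵀy s.t. Aᵀy ≥ c, y ≥ 0.

Minimize: z = 42y1 + 33y2 + 12y3 + 22y4

Subject to:
  3y1 + 5y2 + 5y3 + 4y4 ≥ 5
  4y1 + 4y2 + y3 + y4 ≥ 2
  y1, y2, y3, y4 ≥ 0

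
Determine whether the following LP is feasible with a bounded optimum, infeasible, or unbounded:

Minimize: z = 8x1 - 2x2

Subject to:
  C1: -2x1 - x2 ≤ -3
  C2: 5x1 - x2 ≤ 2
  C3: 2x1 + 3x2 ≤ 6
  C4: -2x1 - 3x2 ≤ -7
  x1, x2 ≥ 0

Infeasible (no feasible solution exists)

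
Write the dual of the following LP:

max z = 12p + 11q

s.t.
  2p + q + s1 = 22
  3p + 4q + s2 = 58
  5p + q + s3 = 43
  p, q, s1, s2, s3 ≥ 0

Primal max cᵀx s.t. Ax ≤ b, x ≥ 0  →  Dual min bᵀy s.t. Aᵀy ≥ c, y ≥ 0.

Minimize: z = 22y1 + 58y2 + 43y3

Subject to:
  2y1 + 3y2 + 5y3 ≥ 12
  y1 + 4y2 + y3 ≥ 11
  y1, y2, y3 ≥ 0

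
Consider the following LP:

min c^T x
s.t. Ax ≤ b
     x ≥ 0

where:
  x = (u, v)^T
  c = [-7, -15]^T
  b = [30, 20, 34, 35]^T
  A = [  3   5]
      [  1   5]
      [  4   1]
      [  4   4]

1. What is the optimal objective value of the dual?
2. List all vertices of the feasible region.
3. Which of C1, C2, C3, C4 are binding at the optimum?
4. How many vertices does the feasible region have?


1. -80
2. (0, 0), (8.5, 0), (8.417, 0.3333), (6.875, 1.875), (5, 3), (0, 4)
3. C1, C2
4. 6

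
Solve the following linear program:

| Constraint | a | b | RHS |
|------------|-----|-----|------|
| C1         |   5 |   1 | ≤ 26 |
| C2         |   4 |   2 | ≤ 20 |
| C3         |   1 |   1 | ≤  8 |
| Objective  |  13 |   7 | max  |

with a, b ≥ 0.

Evaluate the objective at each vertex of the feasible region:
  z(0, 0) = 0
  z(5, 0) = 65
  z(2, 6) = 68  ←
  z(0, 8) = 56
The maximum is at a = 2, b = 6.

a = 2, b = 6, z = 68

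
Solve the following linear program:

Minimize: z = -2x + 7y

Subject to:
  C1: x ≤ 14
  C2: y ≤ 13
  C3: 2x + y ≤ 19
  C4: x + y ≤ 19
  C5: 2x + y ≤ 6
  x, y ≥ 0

Evaluate the objective at each vertex of the feasible region:
  z(0, 0) = 0
  z(3, 0) = -6  ←
  z(0, 6) = 42
The minimum is at x = 3, y = 0.

x = 3, y = 0, z = -6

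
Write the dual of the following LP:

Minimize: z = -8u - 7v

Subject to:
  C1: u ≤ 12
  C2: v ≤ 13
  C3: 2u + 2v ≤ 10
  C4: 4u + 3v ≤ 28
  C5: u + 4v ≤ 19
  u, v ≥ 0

Primal min cᵀx s.t. Ax ≤ b, x ≥ 0  →  Dual max −bᵀy s.t. Aᵀy ≥ −c, y ≥ 0.

Maximize: z = -12y1 - 13y2 - 10y3 - 28y4 - 19y5

Subject to:
  y1 + 2y3 + 4y4 + y5 ≥ 8
  y2 + 2y3 + 3y4 + 4y5 ≥ 7
  y1, y2, y3, y4, y5 ≥ 0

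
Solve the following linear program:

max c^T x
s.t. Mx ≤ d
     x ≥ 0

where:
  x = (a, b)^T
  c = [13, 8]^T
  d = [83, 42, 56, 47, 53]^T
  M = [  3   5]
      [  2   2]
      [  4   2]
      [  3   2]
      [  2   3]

Evaluate the objective at each vertex of the feasible region:
  z(0, 0) = 0
  z(14, 0) = 182
  z(9, 10) = 197  ←
  z(7.667, 12) = 195.7
  z(0, 16.6) = 132.8
The maximum is at a = 9, b = 10.

a = 9, b = 10, z = 197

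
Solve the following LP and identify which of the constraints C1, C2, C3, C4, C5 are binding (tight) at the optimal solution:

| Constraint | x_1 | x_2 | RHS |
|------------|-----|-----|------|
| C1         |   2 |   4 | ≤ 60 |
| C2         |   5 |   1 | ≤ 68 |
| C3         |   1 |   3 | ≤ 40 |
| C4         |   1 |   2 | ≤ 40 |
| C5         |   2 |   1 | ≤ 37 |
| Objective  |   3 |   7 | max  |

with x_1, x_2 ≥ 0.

At x_1 = 10, x_2 = 10, compute slack b - a·x for each constraint:
  C1: 60 − 60 = 0  (binding)
  C2: 68 − 60 = 8  (slack)
  C3: 40 − 40 = 0  (binding)
  C4: 40 − 30 = 10  (slack)
  C5: 37 − 30 = 7  (slack)

Optimal: x_1 = 10, x_2 = 10
Binding: C1, C3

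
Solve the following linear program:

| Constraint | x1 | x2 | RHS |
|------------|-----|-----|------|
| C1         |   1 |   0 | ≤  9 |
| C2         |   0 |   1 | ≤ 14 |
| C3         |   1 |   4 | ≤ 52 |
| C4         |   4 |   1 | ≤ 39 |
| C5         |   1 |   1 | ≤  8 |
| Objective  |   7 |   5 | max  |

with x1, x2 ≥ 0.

Evaluate the objective at each vertex of the feasible region:
  z(0, 0) = 0
  z(8, 0) = 56  ←
  z(0, 8) = 40
The maximum is at x1 = 8, x2 = 0.

x1 = 8, x2 = 0, z = 56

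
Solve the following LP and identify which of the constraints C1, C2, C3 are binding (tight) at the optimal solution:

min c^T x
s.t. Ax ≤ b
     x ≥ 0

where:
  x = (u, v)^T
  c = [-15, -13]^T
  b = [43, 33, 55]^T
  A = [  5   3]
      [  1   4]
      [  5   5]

At u = 5, v = 6, compute slack b - a·x for each constraint:
  C1: 43 − 43 = 0  (binding)
  C2: 33 − 29 = 4  (slack)
  C3: 55 − 55 = 0  (binding)

Optimal: u = 5, v = 6
Binding: C1, C3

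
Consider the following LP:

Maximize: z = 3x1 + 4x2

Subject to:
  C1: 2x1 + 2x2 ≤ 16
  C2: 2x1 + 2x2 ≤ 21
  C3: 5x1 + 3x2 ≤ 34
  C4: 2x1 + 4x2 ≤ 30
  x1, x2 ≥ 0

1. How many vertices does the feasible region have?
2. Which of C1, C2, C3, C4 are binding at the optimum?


1. 5
2. C1, C4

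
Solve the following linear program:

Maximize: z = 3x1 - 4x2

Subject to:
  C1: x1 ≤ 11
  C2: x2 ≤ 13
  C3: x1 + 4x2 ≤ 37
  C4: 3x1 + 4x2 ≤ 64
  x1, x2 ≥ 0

Evaluate the objective at each vertex of the feasible region:
  z(0, 0) = 0
  z(11, 0) = 33  ←
  z(11, 6.5) = 7
  z(0, 9.25) = -37
The maximum is at x1 = 11, x2 = 0.

x1 = 11, x2 = 0, z = 33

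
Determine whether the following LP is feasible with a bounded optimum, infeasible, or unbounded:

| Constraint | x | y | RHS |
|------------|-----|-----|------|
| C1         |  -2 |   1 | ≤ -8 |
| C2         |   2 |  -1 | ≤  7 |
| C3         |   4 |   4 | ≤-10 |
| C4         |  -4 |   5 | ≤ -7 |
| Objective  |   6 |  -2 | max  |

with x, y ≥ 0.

Infeasible (no feasible solution exists)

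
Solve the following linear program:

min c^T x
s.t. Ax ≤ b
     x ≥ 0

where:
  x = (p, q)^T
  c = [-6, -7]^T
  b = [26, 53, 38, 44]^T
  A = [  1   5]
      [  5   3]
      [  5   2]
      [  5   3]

Evaluate the objective at each vertex of the feasible region:
  z(0, 0) = 0
  z(7.6, 0) = -45.6
  z(6, 4) = -64  ←
  z(0, 5.2) = -36.4
The minimum is at p = 6, q = 4.

p = 6, q = 4, z = -64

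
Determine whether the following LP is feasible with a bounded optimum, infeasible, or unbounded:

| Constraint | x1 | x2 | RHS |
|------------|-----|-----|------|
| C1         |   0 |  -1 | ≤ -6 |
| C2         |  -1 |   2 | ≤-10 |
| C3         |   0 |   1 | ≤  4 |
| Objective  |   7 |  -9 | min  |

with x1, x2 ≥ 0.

Infeasible (no feasible solution exists)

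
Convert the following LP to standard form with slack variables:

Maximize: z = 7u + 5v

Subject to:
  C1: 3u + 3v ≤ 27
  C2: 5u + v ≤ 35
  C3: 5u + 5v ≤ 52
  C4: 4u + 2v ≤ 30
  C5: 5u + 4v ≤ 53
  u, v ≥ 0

max z = 7u + 5v

s.t.
  3u + 3v + s1 = 27
  5u + v + s2 = 35
  5u + 5v + s3 = 52
  4u + 2v + s4 = 30
  5u + 4v + s5 = 53
  u, v, s1, s2, s3, s4, s5 ≥ 0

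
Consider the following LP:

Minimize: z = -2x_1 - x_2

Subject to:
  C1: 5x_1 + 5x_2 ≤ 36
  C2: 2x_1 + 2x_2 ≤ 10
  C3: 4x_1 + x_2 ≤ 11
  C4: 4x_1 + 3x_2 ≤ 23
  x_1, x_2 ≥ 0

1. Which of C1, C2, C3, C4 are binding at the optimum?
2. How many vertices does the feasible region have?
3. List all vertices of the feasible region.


1. C2, C3
2. 4
3. (0, 0), (2.75, 0), (2, 3), (0, 5)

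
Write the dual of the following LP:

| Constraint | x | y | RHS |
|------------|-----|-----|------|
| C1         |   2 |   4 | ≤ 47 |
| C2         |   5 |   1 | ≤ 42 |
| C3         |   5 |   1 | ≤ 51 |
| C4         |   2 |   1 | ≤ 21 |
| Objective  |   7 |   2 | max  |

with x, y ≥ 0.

Primal max cᵀx s.t. Ax ≤ b, x ≥ 0  →  Dual min bᵀy s.t. Aᵀy ≥ c, y ≥ 0.

Minimize: z = 47y1 + 42y2 + 51y3 + 21y4

Subject to:
  2y1 + 5y2 + 5y3 + 2y4 ≥ 7
  4y1 + y2 + y3 + y4 ≥ 2
  y1, y2, y3, y4 ≥ 0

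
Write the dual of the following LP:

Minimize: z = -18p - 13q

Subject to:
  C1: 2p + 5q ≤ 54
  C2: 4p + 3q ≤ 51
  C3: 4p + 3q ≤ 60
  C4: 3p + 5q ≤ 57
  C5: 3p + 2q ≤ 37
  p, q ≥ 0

Primal min cᵀx s.t. Ax ≤ b, x ≥ 0  →  Dual max −bᵀy s.t. Aᵀy ≥ −c, y ≥ 0.

Maximize: z = -54y1 - 51y2 - 60y3 - 57y4 - 37y5

Subject to:
  2y1 + 4y2 + 4y3 + 3y4 + 3y5 ≥ 18
  5y1 + 3y2 + 3y3 + 5y4 + 2y5 ≥ 13
  y1, y2, y3, y4, y5 ≥ 0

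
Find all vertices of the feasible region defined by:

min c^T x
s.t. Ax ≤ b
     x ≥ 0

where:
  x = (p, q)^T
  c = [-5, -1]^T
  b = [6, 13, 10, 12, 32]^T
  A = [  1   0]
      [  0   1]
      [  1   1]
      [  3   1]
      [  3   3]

(0, 0), (4, 0), (1, 9), (0, 10)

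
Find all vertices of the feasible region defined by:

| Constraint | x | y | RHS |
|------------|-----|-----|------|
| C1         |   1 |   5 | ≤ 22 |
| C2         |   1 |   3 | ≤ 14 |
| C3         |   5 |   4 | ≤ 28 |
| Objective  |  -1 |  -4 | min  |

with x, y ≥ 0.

(0, 0), (5.6, 0), (2.545, 3.818), (2, 4), (0, 4.4)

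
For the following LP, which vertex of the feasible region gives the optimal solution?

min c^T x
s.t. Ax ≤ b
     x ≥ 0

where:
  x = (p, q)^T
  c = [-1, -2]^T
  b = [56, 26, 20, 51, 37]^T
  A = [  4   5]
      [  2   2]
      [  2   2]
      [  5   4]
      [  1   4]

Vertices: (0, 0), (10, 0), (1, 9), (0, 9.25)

Evaluate the objective at each vertex of the feasible region:
  z(0, 0) = 0
  z(10, 0) = -10
  z(1, 9) = -19  ←
  z(0, 9.25) = -18.5
The minimum is at p = 1, q = 9.

(1, 9)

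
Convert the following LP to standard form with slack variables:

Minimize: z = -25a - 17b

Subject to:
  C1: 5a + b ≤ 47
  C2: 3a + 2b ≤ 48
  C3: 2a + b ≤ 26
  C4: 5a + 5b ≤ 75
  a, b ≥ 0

min z = -25a - 17b

s.t.
  5a + b + s1 = 47
  3a + 2b + s2 = 48
  2a + b + s3 = 26
  5a + 5b + s4 = 75
  a, b, s1, s2, s3, s4 ≥ 0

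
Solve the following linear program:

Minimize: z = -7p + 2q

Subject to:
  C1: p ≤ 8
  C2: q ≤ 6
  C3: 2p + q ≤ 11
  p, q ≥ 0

Evaluate the objective at each vertex of the feasible region:
  z(0, 0) = 0
  z(5.5, 0) = -38.5  ←
  z(2.5, 6) = -5.5
  z(0, 6) = 12
The minimum is at p = 5.5, q = 0.

p = 5.5, q = 0, z = -38.5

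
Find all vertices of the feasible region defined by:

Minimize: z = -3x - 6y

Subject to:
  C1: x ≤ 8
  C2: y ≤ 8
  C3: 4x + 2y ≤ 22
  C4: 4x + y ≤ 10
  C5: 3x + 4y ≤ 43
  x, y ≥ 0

(0, 0), (2.5, 0), (0.5, 8), (0, 8)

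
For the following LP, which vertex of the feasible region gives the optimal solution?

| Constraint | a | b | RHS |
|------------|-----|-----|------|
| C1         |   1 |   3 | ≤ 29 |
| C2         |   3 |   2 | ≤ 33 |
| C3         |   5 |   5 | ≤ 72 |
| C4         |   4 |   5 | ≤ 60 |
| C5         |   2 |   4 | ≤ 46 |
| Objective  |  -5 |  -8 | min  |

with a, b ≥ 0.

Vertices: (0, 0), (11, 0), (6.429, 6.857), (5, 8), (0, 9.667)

Evaluate the objective at each vertex of the feasible region:
  z(0, 0) = 0
  z(11, 0) = -55
  z(6.429, 6.857) = -87
  z(5, 8) = -89  ←
  z(0, 9.667) = -77.33
The minimum is at a = 5, b = 8.

(5, 8)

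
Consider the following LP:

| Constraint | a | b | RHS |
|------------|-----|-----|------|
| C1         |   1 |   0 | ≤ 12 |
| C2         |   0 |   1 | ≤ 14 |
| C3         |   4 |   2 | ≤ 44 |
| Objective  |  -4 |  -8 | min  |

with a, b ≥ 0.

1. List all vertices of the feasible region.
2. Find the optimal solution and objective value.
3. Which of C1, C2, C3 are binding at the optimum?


1. (0, 0), (11, 0), (4, 14), (0, 14)
2. a = 4, b = 14, z = -128
3. C2, C3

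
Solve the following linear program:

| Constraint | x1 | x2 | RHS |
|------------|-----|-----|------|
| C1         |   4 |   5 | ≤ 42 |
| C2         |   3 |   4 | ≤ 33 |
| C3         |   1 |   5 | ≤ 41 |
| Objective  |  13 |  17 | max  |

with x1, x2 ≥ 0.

Evaluate the objective at each vertex of the feasible region:
  z(0, 0) = 0
  z(10.5, 0) = 136.5
  z(3, 6) = 141  ←
  z(0.09091, 8.182) = 140.3
  z(0, 8.2) = 139.4
The maximum is at x1 = 3, x2 = 6.

x1 = 3, x2 = 6, z = 141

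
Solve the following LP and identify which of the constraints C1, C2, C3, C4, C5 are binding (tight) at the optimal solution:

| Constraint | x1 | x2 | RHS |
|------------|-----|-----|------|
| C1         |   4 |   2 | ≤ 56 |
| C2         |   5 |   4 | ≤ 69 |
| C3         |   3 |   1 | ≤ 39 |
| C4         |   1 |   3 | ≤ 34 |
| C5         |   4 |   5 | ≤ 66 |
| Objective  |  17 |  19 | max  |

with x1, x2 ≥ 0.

At x1 = 9, x2 = 6, compute slack b - a·x for each constraint:
  C1: 56 − 48 = 8  (slack)
  C2: 69 − 69 = 0  (binding)
  C3: 39 − 33 = 6  (slack)
  C4: 34 − 27 = 7  (slack)
  C5: 66 − 66 = 0  (binding)

Optimal: x1 = 9, x2 = 6
Binding: C2, C5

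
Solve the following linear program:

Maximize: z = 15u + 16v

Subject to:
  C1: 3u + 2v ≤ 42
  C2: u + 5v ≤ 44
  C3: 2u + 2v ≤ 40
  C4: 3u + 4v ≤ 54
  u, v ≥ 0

Evaluate the objective at each vertex of the feasible region:
  z(0, 0) = 0
  z(14, 0) = 210
  z(10, 6) = 246  ←
  z(8.545, 7.091) = 241.6
  z(0, 8.8) = 140.8
The maximum is at u = 10, v = 6.

u = 10, v = 6, z = 246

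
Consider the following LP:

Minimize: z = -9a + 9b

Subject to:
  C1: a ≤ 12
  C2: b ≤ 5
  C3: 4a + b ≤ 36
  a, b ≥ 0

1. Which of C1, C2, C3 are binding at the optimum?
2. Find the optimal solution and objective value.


1. C3
2. a = 9, b = 0, z = -81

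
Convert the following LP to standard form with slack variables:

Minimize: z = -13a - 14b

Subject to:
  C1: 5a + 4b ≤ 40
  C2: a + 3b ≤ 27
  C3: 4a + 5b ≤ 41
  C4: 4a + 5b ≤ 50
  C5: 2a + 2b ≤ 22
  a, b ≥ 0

min z = -13a - 14b

s.t.
  5a + 4b + s1 = 40
  a + 3b + s2 = 27
  4a + 5b + s3 = 41
  4a + 5b + s4 = 50
  2a + 2b + s5 = 22
  a, b, s1, s2, s3, s4, s5 ≥ 0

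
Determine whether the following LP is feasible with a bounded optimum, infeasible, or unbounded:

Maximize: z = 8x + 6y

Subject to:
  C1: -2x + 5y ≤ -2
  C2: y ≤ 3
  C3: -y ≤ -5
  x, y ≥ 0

Infeasible (no feasible solution exists)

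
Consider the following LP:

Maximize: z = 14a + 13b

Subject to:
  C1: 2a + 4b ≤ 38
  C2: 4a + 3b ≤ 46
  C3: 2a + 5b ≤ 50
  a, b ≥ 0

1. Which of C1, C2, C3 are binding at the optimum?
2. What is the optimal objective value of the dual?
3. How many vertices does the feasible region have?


1. C1, C2
2. 176
3. 4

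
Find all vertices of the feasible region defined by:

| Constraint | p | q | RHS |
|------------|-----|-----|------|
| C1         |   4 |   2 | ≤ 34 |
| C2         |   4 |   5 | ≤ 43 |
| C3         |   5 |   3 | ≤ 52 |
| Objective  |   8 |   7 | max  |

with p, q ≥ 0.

(0, 0), (8.5, 0), (7, 3), (0, 8.6)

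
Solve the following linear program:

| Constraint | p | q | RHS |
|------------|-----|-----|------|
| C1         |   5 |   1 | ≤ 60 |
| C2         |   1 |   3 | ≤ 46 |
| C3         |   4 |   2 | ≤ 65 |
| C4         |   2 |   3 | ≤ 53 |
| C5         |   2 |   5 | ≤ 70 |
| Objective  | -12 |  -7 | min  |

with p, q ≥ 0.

Evaluate the objective at each vertex of the feasible region:
  z(0, 0) = 0
  z(12, 0) = -144
  z(10, 10) = -190  ←
  z(0, 14) = -98
The minimum is at p = 10, q = 10.

p = 10, q = 10, z = -190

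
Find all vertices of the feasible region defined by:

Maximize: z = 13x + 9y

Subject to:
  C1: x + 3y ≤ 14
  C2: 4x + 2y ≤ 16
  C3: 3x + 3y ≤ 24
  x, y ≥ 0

(0, 0), (4, 0), (2, 4), (0, 4.667)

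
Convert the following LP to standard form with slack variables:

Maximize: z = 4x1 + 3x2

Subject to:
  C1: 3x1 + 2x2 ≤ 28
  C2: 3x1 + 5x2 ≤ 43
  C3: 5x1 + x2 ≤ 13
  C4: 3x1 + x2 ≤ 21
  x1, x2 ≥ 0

max z = 4x1 + 3x2

s.t.
  3x1 + 2x2 + s1 = 28
  3x1 + 5x2 + s2 = 43
  5x1 + x2 + s3 = 13
  3x1 + x2 + s4 = 21
  x1, x2, s1, s2, s3, s4 ≥ 0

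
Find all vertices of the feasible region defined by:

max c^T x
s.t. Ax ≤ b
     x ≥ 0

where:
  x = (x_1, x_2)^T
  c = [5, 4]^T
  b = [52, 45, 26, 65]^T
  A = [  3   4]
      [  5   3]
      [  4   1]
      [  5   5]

(0, 0), (6.5, 0), (4.714, 7.143), (3, 10), (0, 13)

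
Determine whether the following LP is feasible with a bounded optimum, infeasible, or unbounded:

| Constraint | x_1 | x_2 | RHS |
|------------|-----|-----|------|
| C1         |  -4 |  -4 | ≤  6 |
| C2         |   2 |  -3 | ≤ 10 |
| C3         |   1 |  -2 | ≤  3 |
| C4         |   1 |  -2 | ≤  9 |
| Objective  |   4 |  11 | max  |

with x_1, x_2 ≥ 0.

Unbounded (objective can increase without bound)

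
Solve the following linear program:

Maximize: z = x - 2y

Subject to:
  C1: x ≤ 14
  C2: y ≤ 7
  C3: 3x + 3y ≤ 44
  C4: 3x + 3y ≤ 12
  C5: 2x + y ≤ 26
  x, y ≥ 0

Evaluate the objective at each vertex of the feasible region:
  z(0, 0) = 0
  z(4, 0) = 4  ←
  z(0, 4) = -8
The maximum is at x = 4, y = 0.

x = 4, y = 0, z = 4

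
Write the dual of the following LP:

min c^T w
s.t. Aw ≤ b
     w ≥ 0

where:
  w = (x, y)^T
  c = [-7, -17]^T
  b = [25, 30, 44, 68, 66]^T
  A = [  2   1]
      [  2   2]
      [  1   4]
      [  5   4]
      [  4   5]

Primal min cᵀx s.t. Ax ≤ b, x ≥ 0  →  Dual max −bᵀy s.t. Aᵀy ≥ −c, y ≥ 0.

Maximize: z = -25y1 - 30y2 - 44y3 - 68y4 - 66y5

Subject to:
  2y1 + 2y2 + y3 + 5y4 + 4y5 ≥ 7
  y1 + 2y2 + 4y3 + 4y4 + 5y5 ≥ 17
  y1, y2, y3, y4, y5 ≥ 0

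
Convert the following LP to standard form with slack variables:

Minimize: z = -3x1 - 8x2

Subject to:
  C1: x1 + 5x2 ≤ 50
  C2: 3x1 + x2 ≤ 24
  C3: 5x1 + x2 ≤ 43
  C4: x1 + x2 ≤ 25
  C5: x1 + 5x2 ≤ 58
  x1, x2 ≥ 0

min z = -3x1 - 8x2

s.t.
  x1 + 5x2 + s1 = 50
  3x1 + x2 + s2 = 24
  5x1 + x2 + s3 = 43
  x1 + x2 + s4 = 25
  x1 + 5x2 + s5 = 58
  x1, x2, s1, s2, s3, s4, s5 ≥ 0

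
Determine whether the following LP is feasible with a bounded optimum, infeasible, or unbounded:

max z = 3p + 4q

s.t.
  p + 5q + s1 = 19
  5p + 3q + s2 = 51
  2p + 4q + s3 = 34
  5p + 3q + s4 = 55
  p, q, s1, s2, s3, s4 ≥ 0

Feasible with a bounded optimal solution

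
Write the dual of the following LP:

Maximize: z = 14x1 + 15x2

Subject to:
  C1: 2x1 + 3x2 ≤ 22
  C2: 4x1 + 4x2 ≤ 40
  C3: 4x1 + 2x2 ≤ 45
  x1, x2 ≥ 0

Primal max cᵀx s.t. Ax ≤ b, x ≥ 0  →  Dual min bᵀy s.t. Aᵀy ≥ c, y ≥ 0.

Minimize: z = 22y1 + 40y2 + 45y3

Subject to:
  2y1 + 4y2 + 4y3 ≥ 14
  3y1 + 4y2 + 2y3 ≥ 15
  y1, y2, y3 ≥ 0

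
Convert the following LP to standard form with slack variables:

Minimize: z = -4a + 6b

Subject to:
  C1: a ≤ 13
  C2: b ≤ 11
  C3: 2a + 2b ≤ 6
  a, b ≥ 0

min z = -4a + 6b

s.t.
  a + s1 = 13
  b + s2 = 11
  2a + 2b + s3 = 6
  a, b, s1, s2, s3 ≥ 0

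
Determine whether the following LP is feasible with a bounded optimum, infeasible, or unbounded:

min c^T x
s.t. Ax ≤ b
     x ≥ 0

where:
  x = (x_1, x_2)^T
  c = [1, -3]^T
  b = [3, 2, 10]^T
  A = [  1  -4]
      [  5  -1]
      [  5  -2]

Unbounded (objective can decrease without bound)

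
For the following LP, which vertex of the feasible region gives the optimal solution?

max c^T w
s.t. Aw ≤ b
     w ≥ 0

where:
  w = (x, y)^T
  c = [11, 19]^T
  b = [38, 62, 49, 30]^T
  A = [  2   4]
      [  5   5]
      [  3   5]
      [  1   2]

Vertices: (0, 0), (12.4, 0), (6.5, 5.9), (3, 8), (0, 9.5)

Evaluate the objective at each vertex of the feasible region:
  z(0, 0) = 0
  z(12.4, 0) = 136.4
  z(6.5, 5.9) = 183.6
  z(3, 8) = 185  ←
  z(0, 9.5) = 180.5
The maximum is at x = 3, y = 8.

(3, 8)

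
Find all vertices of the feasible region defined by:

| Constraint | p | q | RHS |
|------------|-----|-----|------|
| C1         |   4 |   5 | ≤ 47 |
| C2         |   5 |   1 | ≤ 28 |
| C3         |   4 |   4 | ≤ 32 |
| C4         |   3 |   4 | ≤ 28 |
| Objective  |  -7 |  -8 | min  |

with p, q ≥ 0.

(0, 0), (5.6, 0), (5, 3), (4, 4), (0, 7)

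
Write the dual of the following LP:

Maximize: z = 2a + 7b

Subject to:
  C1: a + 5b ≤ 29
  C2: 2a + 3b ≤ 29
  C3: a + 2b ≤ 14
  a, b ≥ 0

Primal max cᵀx s.t. Ax ≤ b, x ≥ 0  →  Dual min bᵀy s.t. Aᵀy ≥ c, y ≥ 0.

Minimize: z = 29y1 + 29y2 + 14y3

Subject to:
  y1 + 2y2 + y3 ≥ 2
  5y1 + 3y2 + 2y3 ≥ 7
  y1, y2, y3 ≥ 0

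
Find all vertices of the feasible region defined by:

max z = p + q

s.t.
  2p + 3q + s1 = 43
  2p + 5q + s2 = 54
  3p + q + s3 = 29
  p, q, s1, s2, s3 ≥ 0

(0, 0), (9.667, 0), (7, 8), (0, 10.8)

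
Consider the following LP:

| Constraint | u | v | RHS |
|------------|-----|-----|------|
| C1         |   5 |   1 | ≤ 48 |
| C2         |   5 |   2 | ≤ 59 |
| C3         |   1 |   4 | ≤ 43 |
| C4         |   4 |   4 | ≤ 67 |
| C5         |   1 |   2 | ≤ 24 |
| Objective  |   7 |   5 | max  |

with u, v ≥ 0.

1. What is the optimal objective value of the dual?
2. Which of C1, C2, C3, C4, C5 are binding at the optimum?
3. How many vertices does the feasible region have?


1. 96
2. C1, C5
3. 5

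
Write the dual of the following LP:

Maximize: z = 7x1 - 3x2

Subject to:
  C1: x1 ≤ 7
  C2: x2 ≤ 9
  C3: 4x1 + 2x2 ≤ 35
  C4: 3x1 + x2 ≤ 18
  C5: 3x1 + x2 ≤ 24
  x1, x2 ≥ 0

Primal max cᵀx s.t. Ax ≤ b, x ≥ 0  →  Dual min bᵀy s.t. Aᵀy ≥ c, y ≥ 0.

Minimize: z = 7y1 + 9y2 + 35y3 + 18y4 + 24y5

Subject to:
  y1 + 4y3 + 3y4 + 3y5 ≥ 7
  y2 + 2y3 + y4 + y5 ≥ -3
  y1, y2, y3, y4, y5 ≥ 0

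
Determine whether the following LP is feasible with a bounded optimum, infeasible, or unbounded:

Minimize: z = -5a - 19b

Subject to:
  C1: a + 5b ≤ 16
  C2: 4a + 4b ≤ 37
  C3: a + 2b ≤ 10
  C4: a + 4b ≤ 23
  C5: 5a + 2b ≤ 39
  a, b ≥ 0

Feasible with a bounded optimal solution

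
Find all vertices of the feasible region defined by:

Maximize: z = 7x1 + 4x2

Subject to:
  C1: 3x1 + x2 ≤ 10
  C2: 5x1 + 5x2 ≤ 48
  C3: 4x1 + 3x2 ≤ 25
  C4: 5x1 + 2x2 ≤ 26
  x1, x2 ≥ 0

(0, 0), (3.333, 0), (1, 7), (0, 8.333)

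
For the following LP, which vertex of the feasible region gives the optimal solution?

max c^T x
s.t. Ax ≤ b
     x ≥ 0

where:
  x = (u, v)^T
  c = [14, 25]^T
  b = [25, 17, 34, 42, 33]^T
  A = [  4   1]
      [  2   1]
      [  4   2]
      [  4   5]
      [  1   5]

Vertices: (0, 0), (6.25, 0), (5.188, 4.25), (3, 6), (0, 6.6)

Evaluate the objective at each vertex of the feasible region:
  z(0, 0) = 0
  z(6.25, 0) = 87.5
  z(5.188, 4.25) = 178.9
  z(3, 6) = 192  ←
  z(0, 6.6) = 165
The maximum is at u = 3, v = 6.

(3, 6)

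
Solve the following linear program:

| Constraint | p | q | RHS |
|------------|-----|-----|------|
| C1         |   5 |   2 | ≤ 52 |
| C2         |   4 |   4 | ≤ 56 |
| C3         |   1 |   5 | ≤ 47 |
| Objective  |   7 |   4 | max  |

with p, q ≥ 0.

Evaluate the objective at each vertex of the feasible region:
  z(0, 0) = 0
  z(10.4, 0) = 72.8
  z(8, 6) = 80  ←
  z(5.75, 8.25) = 73.25
  z(0, 9.4) = 37.6
The maximum is at p = 8, q = 6.

p = 8, q = 6, z = 80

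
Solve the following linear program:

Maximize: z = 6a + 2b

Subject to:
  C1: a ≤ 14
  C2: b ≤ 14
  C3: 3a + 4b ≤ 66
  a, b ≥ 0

Evaluate the objective at each vertex of the feasible region:
  z(0, 0) = 0
  z(14, 0) = 84
  z(14, 6) = 96  ←
  z(3.333, 14) = 48
  z(0, 14) = 28
The maximum is at a = 14, b = 6.

a = 14, b = 6, z = 96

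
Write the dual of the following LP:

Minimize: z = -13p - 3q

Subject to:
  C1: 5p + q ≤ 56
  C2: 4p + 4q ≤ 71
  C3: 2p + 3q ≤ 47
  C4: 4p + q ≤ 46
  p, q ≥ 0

Primal min cᵀx s.t. Ax ≤ b, x ≥ 0  →  Dual max −bᵀy s.t. Aᵀy ≥ −c, y ≥ 0.

Maximize: z = -56y1 - 71y2 - 47y3 - 46y4

Subject to:
  5y1 + 4y2 + 2y3 + 4y4 ≥ 13
  y1 + 4y2 + 3y3 + y4 ≥ 3
  y1, y2, y3, y4 ≥ 0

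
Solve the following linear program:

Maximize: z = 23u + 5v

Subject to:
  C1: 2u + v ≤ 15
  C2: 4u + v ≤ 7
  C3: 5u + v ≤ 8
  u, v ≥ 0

Evaluate the objective at each vertex of the feasible region:
  z(0, 0) = 0
  z(1.6, 0) = 36.8
  z(1, 3) = 38  ←
  z(0, 7) = 35
The maximum is at u = 1, v = 3.

u = 1, v = 3, z = 38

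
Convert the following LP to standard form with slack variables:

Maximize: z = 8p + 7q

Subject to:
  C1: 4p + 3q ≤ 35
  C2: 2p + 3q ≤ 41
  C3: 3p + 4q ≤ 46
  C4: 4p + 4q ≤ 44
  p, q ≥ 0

max z = 8p + 7q

s.t.
  4p + 3q + s1 = 35
  2p + 3q + s2 = 41
  3p + 4q + s3 = 46
  4p + 4q + s4 = 44
  p, q, s1, s2, s3, s4 ≥ 0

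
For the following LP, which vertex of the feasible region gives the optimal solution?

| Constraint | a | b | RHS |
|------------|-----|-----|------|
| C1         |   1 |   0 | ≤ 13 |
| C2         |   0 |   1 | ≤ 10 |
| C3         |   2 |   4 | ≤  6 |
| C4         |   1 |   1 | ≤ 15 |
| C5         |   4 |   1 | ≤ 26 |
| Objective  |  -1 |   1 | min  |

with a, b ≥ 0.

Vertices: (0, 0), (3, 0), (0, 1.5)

Evaluate the objective at each vertex of the feasible region:
  z(0, 0) = 0
  z(3, 0) = -3  ←
  z(0, 1.5) = 1.5
The minimum is at a = 3, b = 0.

(3, 0)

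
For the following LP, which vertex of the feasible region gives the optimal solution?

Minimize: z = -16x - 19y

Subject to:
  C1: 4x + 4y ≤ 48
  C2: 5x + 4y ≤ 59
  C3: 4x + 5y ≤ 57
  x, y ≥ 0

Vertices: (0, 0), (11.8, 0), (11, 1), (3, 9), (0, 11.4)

Evaluate the objective at each vertex of the feasible region:
  z(0, 0) = 0
  z(11.8, 0) = -188.8
  z(11, 1) = -195
  z(3, 9) = -219  ←
  z(0, 11.4) = -216.6
The minimum is at x = 3, y = 9.

(3, 9)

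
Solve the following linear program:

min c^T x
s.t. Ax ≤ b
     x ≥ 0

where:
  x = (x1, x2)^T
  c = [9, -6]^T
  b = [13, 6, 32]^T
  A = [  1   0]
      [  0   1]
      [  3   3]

Evaluate the objective at each vertex of the feasible region:
  z(0, 0) = 0
  z(10.67, 0) = 96
  z(4.667, 6) = 6
  z(0, 6) = -36  ←
The minimum is at x1 = 0, x2 = 6.

x1 = 0, x2 = 6, z = -36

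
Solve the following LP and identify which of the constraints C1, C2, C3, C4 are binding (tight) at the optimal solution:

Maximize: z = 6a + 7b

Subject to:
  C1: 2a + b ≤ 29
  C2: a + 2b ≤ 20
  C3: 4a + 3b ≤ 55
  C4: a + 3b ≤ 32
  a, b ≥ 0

At a = 10, b = 5, compute slack b - a·x for each constraint:
  C1: 29 − 25 = 4  (slack)
  C2: 20 − 20 = 0  (binding)
  C3: 55 − 55 = 0  (binding)
  C4: 32 − 25 = 7  (slack)

Optimal: a = 10, b = 5
Binding: C2, C3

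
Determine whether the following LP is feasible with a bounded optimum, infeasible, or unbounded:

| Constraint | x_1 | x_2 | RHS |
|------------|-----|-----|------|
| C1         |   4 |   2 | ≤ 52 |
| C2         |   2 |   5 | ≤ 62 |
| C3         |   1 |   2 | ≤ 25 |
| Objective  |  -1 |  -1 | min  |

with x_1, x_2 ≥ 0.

Feasible with a bounded optimal solution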